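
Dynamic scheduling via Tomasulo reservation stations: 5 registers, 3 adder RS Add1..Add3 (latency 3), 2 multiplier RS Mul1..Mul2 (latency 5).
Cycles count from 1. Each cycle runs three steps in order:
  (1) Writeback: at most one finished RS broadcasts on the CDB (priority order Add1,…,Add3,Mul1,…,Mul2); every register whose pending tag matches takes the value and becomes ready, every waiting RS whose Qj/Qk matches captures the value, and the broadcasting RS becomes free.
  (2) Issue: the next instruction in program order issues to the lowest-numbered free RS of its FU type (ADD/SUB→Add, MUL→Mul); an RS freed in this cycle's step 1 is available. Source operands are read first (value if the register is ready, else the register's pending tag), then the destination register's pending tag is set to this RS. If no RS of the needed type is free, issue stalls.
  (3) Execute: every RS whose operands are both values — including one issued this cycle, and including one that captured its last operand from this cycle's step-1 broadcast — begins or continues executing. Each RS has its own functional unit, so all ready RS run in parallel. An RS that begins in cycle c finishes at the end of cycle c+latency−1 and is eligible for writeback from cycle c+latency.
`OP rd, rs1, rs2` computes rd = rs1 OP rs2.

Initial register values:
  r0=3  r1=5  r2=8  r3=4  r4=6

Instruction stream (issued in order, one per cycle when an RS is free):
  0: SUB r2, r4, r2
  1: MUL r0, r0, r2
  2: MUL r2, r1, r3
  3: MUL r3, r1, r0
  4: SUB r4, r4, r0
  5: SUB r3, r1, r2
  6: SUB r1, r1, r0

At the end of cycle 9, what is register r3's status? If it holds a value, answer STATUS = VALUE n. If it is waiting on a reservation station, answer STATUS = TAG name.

c1: issue SUB r2<-Add1 | r0:3,r1:5,r2:Add1,r3:4,r4:6
c2: issue MUL r0<-Mul1 | r0:Mul1,r1:5,r2:Add1,r3:4,r4:6
c3: issue MUL r2<-Mul2 | r0:Mul1,r1:5,r2:Mul2,r3:4,r4:6
c4: CDB Add1=-2; stall | r0:Mul1,r1:5,r2:Mul2,r3:4,r4:6
c5: stall | r0:Mul1,r1:5,r2:Mul2,r3:4,r4:6
c6: stall | r0:Mul1,r1:5,r2:Mul2,r3:4,r4:6
c7: stall | r0:Mul1,r1:5,r2:Mul2,r3:4,r4:6
c8: CDB Mul2=20; issue MUL r3<-Mul2 | r0:Mul1,r1:5,r2:20,r3:Mul2,r4:6
c9: CDB Mul1=-6; issue SUB r4<-Add1 | r0:-6,r1:5,r2:20,r3:Mul2,r4:Add1

STATUS = TAG Mul2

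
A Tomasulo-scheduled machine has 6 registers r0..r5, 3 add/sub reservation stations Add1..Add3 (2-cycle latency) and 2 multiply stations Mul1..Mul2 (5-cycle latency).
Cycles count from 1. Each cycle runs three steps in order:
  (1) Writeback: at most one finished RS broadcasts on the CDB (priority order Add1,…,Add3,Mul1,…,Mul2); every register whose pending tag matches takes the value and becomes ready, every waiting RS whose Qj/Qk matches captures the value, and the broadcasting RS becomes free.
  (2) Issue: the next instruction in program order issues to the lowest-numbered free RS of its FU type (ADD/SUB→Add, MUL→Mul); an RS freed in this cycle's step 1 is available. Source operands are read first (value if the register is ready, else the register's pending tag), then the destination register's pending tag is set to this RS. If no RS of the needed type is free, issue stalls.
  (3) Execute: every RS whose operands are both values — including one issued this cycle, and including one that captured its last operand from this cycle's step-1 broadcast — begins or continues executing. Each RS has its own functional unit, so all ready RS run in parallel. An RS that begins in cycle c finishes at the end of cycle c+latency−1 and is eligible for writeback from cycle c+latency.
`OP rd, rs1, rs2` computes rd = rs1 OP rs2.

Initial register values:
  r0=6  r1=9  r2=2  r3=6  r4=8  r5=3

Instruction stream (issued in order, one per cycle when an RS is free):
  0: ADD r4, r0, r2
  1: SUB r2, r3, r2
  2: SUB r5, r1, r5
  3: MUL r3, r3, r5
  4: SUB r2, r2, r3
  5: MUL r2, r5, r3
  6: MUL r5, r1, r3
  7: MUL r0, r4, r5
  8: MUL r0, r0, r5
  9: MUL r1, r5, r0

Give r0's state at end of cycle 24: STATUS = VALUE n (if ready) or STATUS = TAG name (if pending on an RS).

STATUS = TAG Mul2

  c1: issue ADD r4<-Add1  regs: r0:6,r1:9,r2:2,r3:6,r4:Add1,r5:3
  c2: issue SUB r2<-Add2  regs: r0:6,r1:9,r2:Add2,r3:6,r4:Add1,r5:3
  c3: CDB Add1=8; issue SUB r5<-Add1  regs: r0:6,r1:9,r2:Add2,r3:6,r4:8,r5:Add1
  c4: CDB Add2=4; issue MUL r3<-Mul1  regs: r0:6,r1:9,r2:4,r3:Mul1,r4:8,r5:Add1
  c5: CDB Add1=6; issue SUB r2<-Add1  regs: r0:6,r1:9,r2:Add1,r3:Mul1,r4:8,r5:6
  c6: issue MUL r2<-Mul2  regs: r0:6,r1:9,r2:Mul2,r3:Mul1,r4:8,r5:6
  c7: stall  regs: r0:6,r1:9,r2:Mul2,r3:Mul1,r4:8,r5:6
  c8: stall  regs: r0:6,r1:9,r2:Mul2,r3:Mul1,r4:8,r5:6
  c9: stall  regs: r0:6,r1:9,r2:Mul2,r3:Mul1,r4:8,r5:6
  c10: CDB Mul1=36; issue MUL r5<-Mul1  regs: r0:6,r1:9,r2:Mul2,r3:36,r4:8,r5:Mul1
  c11: stall  regs: r0:6,r1:9,r2:Mul2,r3:36,r4:8,r5:Mul1
  c12: CDB Add1=-32; stall  regs: r0:6,r1:9,r2:Mul2,r3:36,r4:8,r5:Mul1
  c13: stall  regs: r0:6,r1:9,r2:Mul2,r3:36,r4:8,r5:Mul1
  c14: stall  regs: r0:6,r1:9,r2:Mul2,r3:36,r4:8,r5:Mul1
  c15: CDB Mul1=324; issue MUL r0<-Mul1  regs: r0:Mul1,r1:9,r2:Mul2,r3:36,r4:8,r5:324
  c16: CDB Mul2=216; issue MUL r0<-Mul2  regs: r0:Mul2,r1:9,r2:216,r3:36,r4:8,r5:324
  c17: stall  regs: r0:Mul2,r1:9,r2:216,r3:36,r4:8,r5:324
  c18: stall  regs: r0:Mul2,r1:9,r2:216,r3:36,r4:8,r5:324
  c19: stall  regs: r0:Mul2,r1:9,r2:216,r3:36,r4:8,r5:324
  c20: CDB Mul1=2592; issue MUL r1<-Mul1  regs: r0:Mul2,r1:Mul1,r2:216,r3:36,r4:8,r5:324
  c21: -  regs: r0:Mul2,r1:Mul1,r2:216,r3:36,r4:8,r5:324
  c22: -  regs: r0:Mul2,r1:Mul1,r2:216,r3:36,r4:8,r5:324
  c23: -  regs: r0:Mul2,r1:Mul1,r2:216,r3:36,r4:8,r5:324
  c24: -  regs: r0:Mul2,r1:Mul1,r2:216,r3:36,r4:8,r5:324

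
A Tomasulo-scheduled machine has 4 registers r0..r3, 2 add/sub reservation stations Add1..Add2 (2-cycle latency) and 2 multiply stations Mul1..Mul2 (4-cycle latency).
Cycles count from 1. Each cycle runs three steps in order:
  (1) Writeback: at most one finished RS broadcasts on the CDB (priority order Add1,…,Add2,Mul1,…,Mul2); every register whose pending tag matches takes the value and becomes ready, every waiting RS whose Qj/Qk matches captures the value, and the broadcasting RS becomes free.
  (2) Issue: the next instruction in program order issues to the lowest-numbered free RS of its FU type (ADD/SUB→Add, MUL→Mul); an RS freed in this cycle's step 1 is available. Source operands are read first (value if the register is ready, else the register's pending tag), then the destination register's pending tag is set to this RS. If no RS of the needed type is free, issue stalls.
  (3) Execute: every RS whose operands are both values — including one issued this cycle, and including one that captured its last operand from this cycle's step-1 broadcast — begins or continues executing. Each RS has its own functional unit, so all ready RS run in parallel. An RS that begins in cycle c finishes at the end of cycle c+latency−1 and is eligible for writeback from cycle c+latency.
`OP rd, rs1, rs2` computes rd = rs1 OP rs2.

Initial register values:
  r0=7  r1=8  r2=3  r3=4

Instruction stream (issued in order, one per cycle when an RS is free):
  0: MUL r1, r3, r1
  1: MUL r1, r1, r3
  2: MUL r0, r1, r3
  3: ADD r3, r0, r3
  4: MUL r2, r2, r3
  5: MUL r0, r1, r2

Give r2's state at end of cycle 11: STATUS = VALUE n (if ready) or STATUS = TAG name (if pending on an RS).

STATUS = TAG Mul2

c1: issue MUL r1<-Mul1 | r0:7,r1:Mul1,r2:3,r3:4
c2: issue MUL r1<-Mul2 | r0:7,r1:Mul2,r2:3,r3:4
c3: stall | r0:7,r1:Mul2,r2:3,r3:4
c4: stall | r0:7,r1:Mul2,r2:3,r3:4
c5: CDB Mul1=32; issue MUL r0<-Mul1 | r0:Mul1,r1:Mul2,r2:3,r3:4
c6: issue ADD r3<-Add1 | r0:Mul1,r1:Mul2,r2:3,r3:Add1
c7: stall | r0:Mul1,r1:Mul2,r2:3,r3:Add1
c8: stall | r0:Mul1,r1:Mul2,r2:3,r3:Add1
c9: CDB Mul2=128; issue MUL r2<-Mul2 | r0:Mul1,r1:128,r2:Mul2,r3:Add1
c10: stall | r0:Mul1,r1:128,r2:Mul2,r3:Add1
c11: stall | r0:Mul1,r1:128,r2:Mul2,r3:Add1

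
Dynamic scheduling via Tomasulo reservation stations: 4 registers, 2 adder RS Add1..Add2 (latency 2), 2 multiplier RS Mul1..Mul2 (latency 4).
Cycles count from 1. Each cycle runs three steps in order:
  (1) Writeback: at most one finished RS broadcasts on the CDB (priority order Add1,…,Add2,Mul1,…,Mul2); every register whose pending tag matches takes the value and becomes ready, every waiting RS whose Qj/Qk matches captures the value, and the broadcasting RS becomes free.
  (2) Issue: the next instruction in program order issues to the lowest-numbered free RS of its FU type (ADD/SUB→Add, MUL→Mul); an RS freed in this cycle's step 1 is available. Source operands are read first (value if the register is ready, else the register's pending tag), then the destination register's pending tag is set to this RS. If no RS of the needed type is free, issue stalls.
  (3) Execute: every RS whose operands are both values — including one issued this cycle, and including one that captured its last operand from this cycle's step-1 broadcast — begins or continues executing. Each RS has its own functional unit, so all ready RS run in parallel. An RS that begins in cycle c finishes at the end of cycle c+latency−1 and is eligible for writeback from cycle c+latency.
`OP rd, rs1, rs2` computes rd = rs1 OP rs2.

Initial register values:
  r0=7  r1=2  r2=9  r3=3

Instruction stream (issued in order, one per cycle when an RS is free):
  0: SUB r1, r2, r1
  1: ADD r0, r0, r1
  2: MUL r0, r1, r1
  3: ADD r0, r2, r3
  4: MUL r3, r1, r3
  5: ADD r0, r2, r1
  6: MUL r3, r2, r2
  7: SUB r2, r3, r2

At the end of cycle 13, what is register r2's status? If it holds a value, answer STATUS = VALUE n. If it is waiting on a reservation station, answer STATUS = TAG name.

STATUS = VALUE 72

c1: issue SUB r1<-Add1 | r0:7,r1:Add1,r2:9,r3:3
c2: issue ADD r0<-Add2 | r0:Add2,r1:Add1,r2:9,r3:3
c3: CDB Add1=7; issue MUL r0<-Mul1 | r0:Mul1,r1:7,r2:9,r3:3
c4: issue ADD r0<-Add1 | r0:Add1,r1:7,r2:9,r3:3
c5: CDB Add2=14; issue MUL r3<-Mul2 | r0:Add1,r1:7,r2:9,r3:Mul2
c6: CDB Add1=12; issue ADD r0<-Add1 | r0:Add1,r1:7,r2:9,r3:Mul2
c7: CDB Mul1=49; issue MUL r3<-Mul1 | r0:Add1,r1:7,r2:9,r3:Mul1
c8: CDB Add1=16; issue SUB r2<-Add1 | r0:16,r1:7,r2:Add1,r3:Mul1
c9: CDB Mul2=21 | r0:16,r1:7,r2:Add1,r3:Mul1
c10: - | r0:16,r1:7,r2:Add1,r3:Mul1
c11: CDB Mul1=81 | r0:16,r1:7,r2:Add1,r3:81
c12: - | r0:16,r1:7,r2:Add1,r3:81
c13: CDB Add1=72 | r0:16,r1:7,r2:72,r3:81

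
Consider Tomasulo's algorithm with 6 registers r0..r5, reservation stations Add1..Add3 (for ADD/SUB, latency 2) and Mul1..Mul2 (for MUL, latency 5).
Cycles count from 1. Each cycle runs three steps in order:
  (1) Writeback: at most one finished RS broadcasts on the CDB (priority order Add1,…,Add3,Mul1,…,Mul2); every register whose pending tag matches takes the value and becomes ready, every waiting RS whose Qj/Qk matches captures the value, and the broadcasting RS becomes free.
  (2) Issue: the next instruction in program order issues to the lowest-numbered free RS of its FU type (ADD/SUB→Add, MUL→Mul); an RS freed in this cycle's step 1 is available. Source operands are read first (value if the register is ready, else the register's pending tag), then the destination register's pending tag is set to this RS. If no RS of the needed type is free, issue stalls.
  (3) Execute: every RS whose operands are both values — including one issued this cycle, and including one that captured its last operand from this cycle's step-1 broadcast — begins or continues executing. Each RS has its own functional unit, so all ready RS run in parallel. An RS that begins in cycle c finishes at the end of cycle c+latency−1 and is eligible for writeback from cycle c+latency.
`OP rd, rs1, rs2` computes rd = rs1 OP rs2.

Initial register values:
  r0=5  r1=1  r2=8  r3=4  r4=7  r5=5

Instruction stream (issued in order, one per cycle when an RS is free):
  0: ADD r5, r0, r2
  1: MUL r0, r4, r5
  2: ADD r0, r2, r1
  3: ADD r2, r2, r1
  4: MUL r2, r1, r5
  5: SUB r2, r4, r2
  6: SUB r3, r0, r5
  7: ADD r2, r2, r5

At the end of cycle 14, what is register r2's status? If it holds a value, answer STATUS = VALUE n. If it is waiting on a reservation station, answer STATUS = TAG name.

c1: issue ADD r5<-Add1 | r0:5,r1:1,r2:8,r3:4,r4:7,r5:Add1
c2: issue MUL r0<-Mul1 | r0:Mul1,r1:1,r2:8,r3:4,r4:7,r5:Add1
c3: CDB Add1=13; issue ADD r0<-Add1 | r0:Add1,r1:1,r2:8,r3:4,r4:7,r5:13
c4: issue ADD r2<-Add2 | r0:Add1,r1:1,r2:Add2,r3:4,r4:7,r5:13
c5: CDB Add1=9; issue MUL r2<-Mul2 | r0:9,r1:1,r2:Mul2,r3:4,r4:7,r5:13
c6: CDB Add2=9; issue SUB r2<-Add1 | r0:9,r1:1,r2:Add1,r3:4,r4:7,r5:13
c7: issue SUB r3<-Add2 | r0:9,r1:1,r2:Add1,r3:Add2,r4:7,r5:13
c8: CDB Mul1=91; issue ADD r2<-Add3 | r0:9,r1:1,r2:Add3,r3:Add2,r4:7,r5:13
c9: CDB Add2=-4 | r0:9,r1:1,r2:Add3,r3:-4,r4:7,r5:13
c10: CDB Mul2=13 | r0:9,r1:1,r2:Add3,r3:-4,r4:7,r5:13
c11: - | r0:9,r1:1,r2:Add3,r3:-4,r4:7,r5:13
c12: CDB Add1=-6 | r0:9,r1:1,r2:Add3,r3:-4,r4:7,r5:13
c13: - | r0:9,r1:1,r2:Add3,r3:-4,r4:7,r5:13
c14: CDB Add3=7 | r0:9,r1:1,r2:7,r3:-4,r4:7,r5:13

STATUS = VALUE 7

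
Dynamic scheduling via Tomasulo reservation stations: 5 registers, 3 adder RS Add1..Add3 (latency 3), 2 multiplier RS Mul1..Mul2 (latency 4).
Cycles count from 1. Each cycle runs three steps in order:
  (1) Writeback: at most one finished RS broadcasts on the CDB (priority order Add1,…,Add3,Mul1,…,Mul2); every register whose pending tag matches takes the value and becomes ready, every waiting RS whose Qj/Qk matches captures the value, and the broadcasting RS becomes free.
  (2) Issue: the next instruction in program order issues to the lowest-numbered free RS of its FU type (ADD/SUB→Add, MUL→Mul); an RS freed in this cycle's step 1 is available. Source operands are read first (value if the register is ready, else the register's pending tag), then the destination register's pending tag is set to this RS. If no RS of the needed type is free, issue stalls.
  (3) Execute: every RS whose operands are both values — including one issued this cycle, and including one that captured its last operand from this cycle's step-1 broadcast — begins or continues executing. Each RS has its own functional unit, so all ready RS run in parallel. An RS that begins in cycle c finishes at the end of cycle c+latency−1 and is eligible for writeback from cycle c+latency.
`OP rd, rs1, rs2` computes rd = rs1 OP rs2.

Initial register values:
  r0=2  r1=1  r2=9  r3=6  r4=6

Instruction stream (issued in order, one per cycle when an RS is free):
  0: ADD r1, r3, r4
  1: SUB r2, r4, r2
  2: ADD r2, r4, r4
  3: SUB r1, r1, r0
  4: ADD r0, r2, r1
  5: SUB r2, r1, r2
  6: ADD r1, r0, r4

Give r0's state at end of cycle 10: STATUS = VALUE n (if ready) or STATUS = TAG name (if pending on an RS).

STATUS = VALUE 22

  c1: issue ADD r1<-Add1  regs: r0:2,r1:Add1,r2:9,r3:6,r4:6
  c2: issue SUB r2<-Add2  regs: r0:2,r1:Add1,r2:Add2,r3:6,r4:6
  c3: issue ADD r2<-Add3  regs: r0:2,r1:Add1,r2:Add3,r3:6,r4:6
  c4: CDB Add1=12; issue SUB r1<-Add1  regs: r0:2,r1:Add1,r2:Add3,r3:6,r4:6
  c5: CDB Add2=-3; issue ADD r0<-Add2  regs: r0:Add2,r1:Add1,r2:Add3,r3:6,r4:6
  c6: CDB Add3=12; issue SUB r2<-Add3  regs: r0:Add2,r1:Add1,r2:Add3,r3:6,r4:6
  c7: CDB Add1=10; issue ADD r1<-Add1  regs: r0:Add2,r1:Add1,r2:Add3,r3:6,r4:6
  c8: -  regs: r0:Add2,r1:Add1,r2:Add3,r3:6,r4:6
  c9: -  regs: r0:Add2,r1:Add1,r2:Add3,r3:6,r4:6
  c10: CDB Add2=22  regs: r0:22,r1:Add1,r2:Add3,r3:6,r4:6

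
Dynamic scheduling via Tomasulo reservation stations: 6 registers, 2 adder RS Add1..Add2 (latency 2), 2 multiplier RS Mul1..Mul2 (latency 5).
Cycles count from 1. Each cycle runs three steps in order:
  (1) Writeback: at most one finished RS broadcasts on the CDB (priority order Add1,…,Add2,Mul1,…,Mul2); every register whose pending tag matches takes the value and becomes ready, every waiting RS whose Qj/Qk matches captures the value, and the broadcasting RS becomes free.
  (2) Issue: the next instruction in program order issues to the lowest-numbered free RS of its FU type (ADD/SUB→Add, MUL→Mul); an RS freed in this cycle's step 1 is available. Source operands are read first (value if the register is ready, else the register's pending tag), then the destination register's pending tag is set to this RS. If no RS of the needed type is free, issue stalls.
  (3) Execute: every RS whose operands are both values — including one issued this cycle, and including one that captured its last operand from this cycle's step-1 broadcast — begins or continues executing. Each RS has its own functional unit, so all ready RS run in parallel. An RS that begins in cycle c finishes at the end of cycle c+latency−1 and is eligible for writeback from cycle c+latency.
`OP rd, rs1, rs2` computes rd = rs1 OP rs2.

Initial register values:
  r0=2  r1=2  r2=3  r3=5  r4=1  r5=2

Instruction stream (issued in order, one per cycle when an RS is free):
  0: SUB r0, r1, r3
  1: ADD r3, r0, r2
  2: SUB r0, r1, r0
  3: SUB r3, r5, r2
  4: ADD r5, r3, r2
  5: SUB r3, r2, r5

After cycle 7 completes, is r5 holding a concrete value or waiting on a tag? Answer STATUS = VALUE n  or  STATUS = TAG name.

STATUS = TAG Add2

c1: issue SUB r0<-Add1 | r0:Add1,r1:2,r2:3,r3:5,r4:1,r5:2
c2: issue ADD r3<-Add2 | r0:Add1,r1:2,r2:3,r3:Add2,r4:1,r5:2
c3: CDB Add1=-3; issue SUB r0<-Add1 | r0:Add1,r1:2,r2:3,r3:Add2,r4:1,r5:2
c4: stall | r0:Add1,r1:2,r2:3,r3:Add2,r4:1,r5:2
c5: CDB Add1=5; issue SUB r3<-Add1 | r0:5,r1:2,r2:3,r3:Add1,r4:1,r5:2
c6: CDB Add2=0; issue ADD r5<-Add2 | r0:5,r1:2,r2:3,r3:Add1,r4:1,r5:Add2
c7: CDB Add1=-1; issue SUB r3<-Add1 | r0:5,r1:2,r2:3,r3:Add1,r4:1,r5:Add2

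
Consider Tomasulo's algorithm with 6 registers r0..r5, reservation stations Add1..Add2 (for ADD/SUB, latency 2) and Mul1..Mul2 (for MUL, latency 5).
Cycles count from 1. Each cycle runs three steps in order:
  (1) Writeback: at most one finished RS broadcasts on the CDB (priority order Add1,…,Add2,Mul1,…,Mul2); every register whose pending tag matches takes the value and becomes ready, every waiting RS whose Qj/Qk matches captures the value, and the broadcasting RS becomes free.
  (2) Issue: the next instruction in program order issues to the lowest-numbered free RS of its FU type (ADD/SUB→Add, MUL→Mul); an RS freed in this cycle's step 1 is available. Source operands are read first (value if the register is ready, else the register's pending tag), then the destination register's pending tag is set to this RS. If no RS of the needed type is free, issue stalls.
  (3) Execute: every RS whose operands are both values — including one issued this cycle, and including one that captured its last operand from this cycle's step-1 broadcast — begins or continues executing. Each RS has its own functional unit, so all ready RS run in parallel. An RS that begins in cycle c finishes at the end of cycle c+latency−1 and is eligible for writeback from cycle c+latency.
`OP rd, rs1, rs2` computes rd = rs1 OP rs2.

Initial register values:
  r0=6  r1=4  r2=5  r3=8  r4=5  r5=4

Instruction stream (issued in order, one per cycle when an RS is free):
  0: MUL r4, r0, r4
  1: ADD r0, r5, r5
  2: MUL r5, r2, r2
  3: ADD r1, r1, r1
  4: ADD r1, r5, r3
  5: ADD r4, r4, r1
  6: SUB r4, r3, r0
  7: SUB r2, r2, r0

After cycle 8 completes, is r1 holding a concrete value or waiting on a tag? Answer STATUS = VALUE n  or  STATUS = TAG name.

STATUS = TAG Add2

cycle 1: issue MUL r4<-Mul1 // r0:6,r1:4,r2:5,r3:8,r4:Mul1,r5:4
cycle 2: issue ADD r0<-Add1 // r0:Add1,r1:4,r2:5,r3:8,r4:Mul1,r5:4
cycle 3: issue MUL r5<-Mul2 // r0:Add1,r1:4,r2:5,r3:8,r4:Mul1,r5:Mul2
cycle 4: CDB Add1=8; issue ADD r1<-Add1 // r0:8,r1:Add1,r2:5,r3:8,r4:Mul1,r5:Mul2
cycle 5: issue ADD r1<-Add2 // r0:8,r1:Add2,r2:5,r3:8,r4:Mul1,r5:Mul2
cycle 6: CDB Add1=8; issue ADD r4<-Add1 // r0:8,r1:Add2,r2:5,r3:8,r4:Add1,r5:Mul2
cycle 7: CDB Mul1=30; stall // r0:8,r1:Add2,r2:5,r3:8,r4:Add1,r5:Mul2
cycle 8: CDB Mul2=25; stall // r0:8,r1:Add2,r2:5,r3:8,r4:Add1,r5:25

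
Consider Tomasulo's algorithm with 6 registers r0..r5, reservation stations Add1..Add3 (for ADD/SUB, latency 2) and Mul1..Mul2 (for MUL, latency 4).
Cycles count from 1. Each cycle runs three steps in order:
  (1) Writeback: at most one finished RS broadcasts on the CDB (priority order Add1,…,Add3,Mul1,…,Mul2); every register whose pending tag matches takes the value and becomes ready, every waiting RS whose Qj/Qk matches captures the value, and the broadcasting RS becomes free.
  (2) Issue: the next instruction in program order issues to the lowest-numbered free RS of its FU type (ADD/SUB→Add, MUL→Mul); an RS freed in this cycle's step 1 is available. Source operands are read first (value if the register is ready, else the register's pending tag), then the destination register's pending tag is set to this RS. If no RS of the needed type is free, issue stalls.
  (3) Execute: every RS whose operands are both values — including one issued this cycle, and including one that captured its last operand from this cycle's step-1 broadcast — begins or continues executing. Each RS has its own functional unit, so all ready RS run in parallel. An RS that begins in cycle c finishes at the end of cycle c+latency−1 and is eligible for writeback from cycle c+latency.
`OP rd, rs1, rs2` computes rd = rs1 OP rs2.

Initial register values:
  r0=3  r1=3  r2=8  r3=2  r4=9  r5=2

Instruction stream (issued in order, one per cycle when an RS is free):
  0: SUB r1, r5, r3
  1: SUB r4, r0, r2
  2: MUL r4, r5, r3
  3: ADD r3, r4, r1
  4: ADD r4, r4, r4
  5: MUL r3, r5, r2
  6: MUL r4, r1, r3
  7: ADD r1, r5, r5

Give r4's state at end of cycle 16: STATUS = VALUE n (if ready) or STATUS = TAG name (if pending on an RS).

STATUS = VALUE 0

  c1: issue SUB r1<-Add1  regs: r0:3,r1:Add1,r2:8,r3:2,r4:9,r5:2
  c2: issue SUB r4<-Add2  regs: r0:3,r1:Add1,r2:8,r3:2,r4:Add2,r5:2
  c3: CDB Add1=0; issue MUL r4<-Mul1  regs: r0:3,r1:0,r2:8,r3:2,r4:Mul1,r5:2
  c4: CDB Add2=-5; issue ADD r3<-Add1  regs: r0:3,r1:0,r2:8,r3:Add1,r4:Mul1,r5:2
  c5: issue ADD r4<-Add2  regs: r0:3,r1:0,r2:8,r3:Add1,r4:Add2,r5:2
  c6: issue MUL r3<-Mul2  regs: r0:3,r1:0,r2:8,r3:Mul2,r4:Add2,r5:2
  c7: CDB Mul1=4; issue MUL r4<-Mul1  regs: r0:3,r1:0,r2:8,r3:Mul2,r4:Mul1,r5:2
  c8: issue ADD r1<-Add3  regs: r0:3,r1:Add3,r2:8,r3:Mul2,r4:Mul1,r5:2
  c9: CDB Add1=4  regs: r0:3,r1:Add3,r2:8,r3:Mul2,r4:Mul1,r5:2
  c10: CDB Add2=8  regs: r0:3,r1:Add3,r2:8,r3:Mul2,r4:Mul1,r5:2
  c11: CDB Add3=4  regs: r0:3,r1:4,r2:8,r3:Mul2,r4:Mul1,r5:2
  c12: CDB Mul2=16  regs: r0:3,r1:4,r2:8,r3:16,r4:Mul1,r5:2
  c13: -  regs: r0:3,r1:4,r2:8,r3:16,r4:Mul1,r5:2
  c14: -  regs: r0:3,r1:4,r2:8,r3:16,r4:Mul1,r5:2
  c15: -  regs: r0:3,r1:4,r2:8,r3:16,r4:Mul1,r5:2
  c16: CDB Mul1=0  regs: r0:3,r1:4,r2:8,r3:16,r4:0,r5:2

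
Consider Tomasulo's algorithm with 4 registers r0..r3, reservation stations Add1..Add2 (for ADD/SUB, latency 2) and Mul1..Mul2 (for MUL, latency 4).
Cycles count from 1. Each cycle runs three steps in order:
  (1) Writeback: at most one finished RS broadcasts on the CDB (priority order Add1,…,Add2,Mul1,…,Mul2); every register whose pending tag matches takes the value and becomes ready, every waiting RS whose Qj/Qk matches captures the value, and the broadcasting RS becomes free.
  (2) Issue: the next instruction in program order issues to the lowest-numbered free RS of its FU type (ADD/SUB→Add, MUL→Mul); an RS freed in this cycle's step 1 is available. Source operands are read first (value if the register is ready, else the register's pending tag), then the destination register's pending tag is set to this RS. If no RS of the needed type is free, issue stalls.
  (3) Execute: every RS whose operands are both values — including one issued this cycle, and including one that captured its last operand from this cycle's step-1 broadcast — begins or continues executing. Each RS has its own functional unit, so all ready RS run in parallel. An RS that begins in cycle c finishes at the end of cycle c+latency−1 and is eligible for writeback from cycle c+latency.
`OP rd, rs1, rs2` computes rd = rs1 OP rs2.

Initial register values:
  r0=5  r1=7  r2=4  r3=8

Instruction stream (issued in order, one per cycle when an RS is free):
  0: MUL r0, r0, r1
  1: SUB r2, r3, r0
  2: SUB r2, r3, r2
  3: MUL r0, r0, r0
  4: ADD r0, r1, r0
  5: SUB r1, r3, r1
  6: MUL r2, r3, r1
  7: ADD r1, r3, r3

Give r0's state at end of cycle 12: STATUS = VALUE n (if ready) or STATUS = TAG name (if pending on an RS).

STATUS = VALUE 1232

  c1: issue MUL r0<-Mul1  regs: r0:Mul1,r1:7,r2:4,r3:8
  c2: issue SUB r2<-Add1  regs: r0:Mul1,r1:7,r2:Add1,r3:8
  c3: issue SUB r2<-Add2  regs: r0:Mul1,r1:7,r2:Add2,r3:8
  c4: issue MUL r0<-Mul2  regs: r0:Mul2,r1:7,r2:Add2,r3:8
  c5: CDB Mul1=35; stall  regs: r0:Mul2,r1:7,r2:Add2,r3:8
  c6: stall  regs: r0:Mul2,r1:7,r2:Add2,r3:8
  c7: CDB Add1=-27; issue ADD r0<-Add1  regs: r0:Add1,r1:7,r2:Add2,r3:8
  c8: stall  regs: r0:Add1,r1:7,r2:Add2,r3:8
  c9: CDB Add2=35; issue SUB r1<-Add2  regs: r0:Add1,r1:Add2,r2:35,r3:8
  c10: CDB Mul2=1225; issue MUL r2<-Mul1  regs: r0:Add1,r1:Add2,r2:Mul1,r3:8
  c11: CDB Add2=1; issue ADD r1<-Add2  regs: r0:Add1,r1:Add2,r2:Mul1,r3:8
  c12: CDB Add1=1232  regs: r0:1232,r1:Add2,r2:Mul1,r3:8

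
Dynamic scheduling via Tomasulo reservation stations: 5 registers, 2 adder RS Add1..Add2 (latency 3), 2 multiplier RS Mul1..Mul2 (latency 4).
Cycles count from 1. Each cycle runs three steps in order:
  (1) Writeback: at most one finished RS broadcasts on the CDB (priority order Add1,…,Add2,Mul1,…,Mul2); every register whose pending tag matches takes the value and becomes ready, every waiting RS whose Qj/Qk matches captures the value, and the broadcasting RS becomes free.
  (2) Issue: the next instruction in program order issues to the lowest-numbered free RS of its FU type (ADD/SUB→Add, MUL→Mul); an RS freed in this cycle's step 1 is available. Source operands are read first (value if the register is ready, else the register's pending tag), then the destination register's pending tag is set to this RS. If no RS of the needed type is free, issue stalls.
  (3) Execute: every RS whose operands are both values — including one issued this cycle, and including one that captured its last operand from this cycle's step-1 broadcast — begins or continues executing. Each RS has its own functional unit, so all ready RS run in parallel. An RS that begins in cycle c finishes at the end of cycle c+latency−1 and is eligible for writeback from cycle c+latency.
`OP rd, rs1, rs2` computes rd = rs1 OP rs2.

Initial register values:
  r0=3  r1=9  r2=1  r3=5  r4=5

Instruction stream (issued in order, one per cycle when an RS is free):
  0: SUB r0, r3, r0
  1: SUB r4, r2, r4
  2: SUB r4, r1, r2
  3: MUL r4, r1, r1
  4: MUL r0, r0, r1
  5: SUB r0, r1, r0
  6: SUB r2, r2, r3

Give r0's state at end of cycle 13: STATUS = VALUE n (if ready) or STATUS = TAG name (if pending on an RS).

c1: issue SUB r0<-Add1 | r0:Add1,r1:9,r2:1,r3:5,r4:5
c2: issue SUB r4<-Add2 | r0:Add1,r1:9,r2:1,r3:5,r4:Add2
c3: stall | r0:Add1,r1:9,r2:1,r3:5,r4:Add2
c4: CDB Add1=2; issue SUB r4<-Add1 | r0:2,r1:9,r2:1,r3:5,r4:Add1
c5: CDB Add2=-4; issue MUL r4<-Mul1 | r0:2,r1:9,r2:1,r3:5,r4:Mul1
c6: issue MUL r0<-Mul2 | r0:Mul2,r1:9,r2:1,r3:5,r4:Mul1
c7: CDB Add1=8; issue SUB r0<-Add1 | r0:Add1,r1:9,r2:1,r3:5,r4:Mul1
c8: issue SUB r2<-Add2 | r0:Add1,r1:9,r2:Add2,r3:5,r4:Mul1
c9: CDB Mul1=81 | r0:Add1,r1:9,r2:Add2,r3:5,r4:81
c10: CDB Mul2=18 | r0:Add1,r1:9,r2:Add2,r3:5,r4:81
c11: CDB Add2=-4 | r0:Add1,r1:9,r2:-4,r3:5,r4:81
c12: - | r0:Add1,r1:9,r2:-4,r3:5,r4:81
c13: CDB Add1=-9 | r0:-9,r1:9,r2:-4,r3:5,r4:81

STATUS = VALUE -9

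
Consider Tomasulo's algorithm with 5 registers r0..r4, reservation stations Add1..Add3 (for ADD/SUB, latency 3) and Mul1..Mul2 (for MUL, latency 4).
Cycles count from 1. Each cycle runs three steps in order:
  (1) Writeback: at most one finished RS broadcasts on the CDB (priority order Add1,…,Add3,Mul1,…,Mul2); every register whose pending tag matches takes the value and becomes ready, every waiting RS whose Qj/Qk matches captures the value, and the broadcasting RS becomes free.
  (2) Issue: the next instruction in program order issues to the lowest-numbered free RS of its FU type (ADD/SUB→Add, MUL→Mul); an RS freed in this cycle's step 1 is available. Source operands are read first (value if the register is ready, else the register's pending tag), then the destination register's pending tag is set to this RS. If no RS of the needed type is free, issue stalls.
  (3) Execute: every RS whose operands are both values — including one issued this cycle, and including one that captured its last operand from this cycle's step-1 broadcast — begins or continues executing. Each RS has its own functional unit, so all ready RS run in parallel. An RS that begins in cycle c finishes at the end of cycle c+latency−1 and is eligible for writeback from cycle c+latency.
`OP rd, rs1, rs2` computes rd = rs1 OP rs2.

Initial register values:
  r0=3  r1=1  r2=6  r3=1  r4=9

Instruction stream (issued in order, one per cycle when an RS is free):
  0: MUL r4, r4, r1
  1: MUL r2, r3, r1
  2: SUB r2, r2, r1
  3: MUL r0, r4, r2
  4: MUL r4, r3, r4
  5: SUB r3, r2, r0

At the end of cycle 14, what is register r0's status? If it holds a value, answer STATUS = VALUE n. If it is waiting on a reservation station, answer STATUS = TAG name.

cycle 1: issue MUL r4<-Mul1 // r0:3,r1:1,r2:6,r3:1,r4:Mul1
cycle 2: issue MUL r2<-Mul2 // r0:3,r1:1,r2:Mul2,r3:1,r4:Mul1
cycle 3: issue SUB r2<-Add1 // r0:3,r1:1,r2:Add1,r3:1,r4:Mul1
cycle 4: stall // r0:3,r1:1,r2:Add1,r3:1,r4:Mul1
cycle 5: CDB Mul1=9; issue MUL r0<-Mul1 // r0:Mul1,r1:1,r2:Add1,r3:1,r4:9
cycle 6: CDB Mul2=1; issue MUL r4<-Mul2 // r0:Mul1,r1:1,r2:Add1,r3:1,r4:Mul2
cycle 7: issue SUB r3<-Add2 // r0:Mul1,r1:1,r2:Add1,r3:Add2,r4:Mul2
cycle 8: - // r0:Mul1,r1:1,r2:Add1,r3:Add2,r4:Mul2
cycle 9: CDB Add1=0 // r0:Mul1,r1:1,r2:0,r3:Add2,r4:Mul2
cycle 10: CDB Mul2=9 // r0:Mul1,r1:1,r2:0,r3:Add2,r4:9
cycle 11: - // r0:Mul1,r1:1,r2:0,r3:Add2,r4:9
cycle 12: - // r0:Mul1,r1:1,r2:0,r3:Add2,r4:9
cycle 13: CDB Mul1=0 // r0:0,r1:1,r2:0,r3:Add2,r4:9
cycle 14: - // r0:0,r1:1,r2:0,r3:Add2,r4:9

STATUS = VALUE 0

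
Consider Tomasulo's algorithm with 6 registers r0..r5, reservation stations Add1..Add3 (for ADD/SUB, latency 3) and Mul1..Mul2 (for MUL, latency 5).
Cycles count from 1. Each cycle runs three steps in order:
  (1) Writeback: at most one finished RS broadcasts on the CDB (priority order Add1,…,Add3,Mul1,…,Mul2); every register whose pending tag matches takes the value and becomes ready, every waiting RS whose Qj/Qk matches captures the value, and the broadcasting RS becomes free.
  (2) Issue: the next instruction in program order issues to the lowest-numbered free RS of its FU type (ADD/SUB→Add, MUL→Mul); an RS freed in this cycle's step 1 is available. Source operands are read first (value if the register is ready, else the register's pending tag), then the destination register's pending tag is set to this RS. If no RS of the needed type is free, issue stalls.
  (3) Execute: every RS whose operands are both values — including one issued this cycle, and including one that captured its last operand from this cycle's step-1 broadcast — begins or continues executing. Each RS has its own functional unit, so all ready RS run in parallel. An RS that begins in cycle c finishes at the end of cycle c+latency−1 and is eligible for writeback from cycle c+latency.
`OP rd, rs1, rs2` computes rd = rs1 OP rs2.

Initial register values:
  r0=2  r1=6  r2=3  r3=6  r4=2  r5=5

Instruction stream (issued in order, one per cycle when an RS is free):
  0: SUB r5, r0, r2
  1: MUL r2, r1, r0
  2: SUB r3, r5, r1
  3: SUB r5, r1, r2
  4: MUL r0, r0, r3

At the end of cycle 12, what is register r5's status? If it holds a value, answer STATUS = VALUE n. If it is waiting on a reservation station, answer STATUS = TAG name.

STATUS = VALUE -6

c1: issue SUB r5<-Add1 | r0:2,r1:6,r2:3,r3:6,r4:2,r5:Add1
c2: issue MUL r2<-Mul1 | r0:2,r1:6,r2:Mul1,r3:6,r4:2,r5:Add1
c3: issue SUB r3<-Add2 | r0:2,r1:6,r2:Mul1,r3:Add2,r4:2,r5:Add1
c4: CDB Add1=-1; issue SUB r5<-Add1 | r0:2,r1:6,r2:Mul1,r3:Add2,r4:2,r5:Add1
c5: issue MUL r0<-Mul2 | r0:Mul2,r1:6,r2:Mul1,r3:Add2,r4:2,r5:Add1
c6: - | r0:Mul2,r1:6,r2:Mul1,r3:Add2,r4:2,r5:Add1
c7: CDB Add2=-7 | r0:Mul2,r1:6,r2:Mul1,r3:-7,r4:2,r5:Add1
c8: CDB Mul1=12 | r0:Mul2,r1:6,r2:12,r3:-7,r4:2,r5:Add1
c9: - | r0:Mul2,r1:6,r2:12,r3:-7,r4:2,r5:Add1
c10: - | r0:Mul2,r1:6,r2:12,r3:-7,r4:2,r5:Add1
c11: CDB Add1=-6 | r0:Mul2,r1:6,r2:12,r3:-7,r4:2,r5:-6
c12: CDB Mul2=-14 | r0:-14,r1:6,r2:12,r3:-7,r4:2,r5:-6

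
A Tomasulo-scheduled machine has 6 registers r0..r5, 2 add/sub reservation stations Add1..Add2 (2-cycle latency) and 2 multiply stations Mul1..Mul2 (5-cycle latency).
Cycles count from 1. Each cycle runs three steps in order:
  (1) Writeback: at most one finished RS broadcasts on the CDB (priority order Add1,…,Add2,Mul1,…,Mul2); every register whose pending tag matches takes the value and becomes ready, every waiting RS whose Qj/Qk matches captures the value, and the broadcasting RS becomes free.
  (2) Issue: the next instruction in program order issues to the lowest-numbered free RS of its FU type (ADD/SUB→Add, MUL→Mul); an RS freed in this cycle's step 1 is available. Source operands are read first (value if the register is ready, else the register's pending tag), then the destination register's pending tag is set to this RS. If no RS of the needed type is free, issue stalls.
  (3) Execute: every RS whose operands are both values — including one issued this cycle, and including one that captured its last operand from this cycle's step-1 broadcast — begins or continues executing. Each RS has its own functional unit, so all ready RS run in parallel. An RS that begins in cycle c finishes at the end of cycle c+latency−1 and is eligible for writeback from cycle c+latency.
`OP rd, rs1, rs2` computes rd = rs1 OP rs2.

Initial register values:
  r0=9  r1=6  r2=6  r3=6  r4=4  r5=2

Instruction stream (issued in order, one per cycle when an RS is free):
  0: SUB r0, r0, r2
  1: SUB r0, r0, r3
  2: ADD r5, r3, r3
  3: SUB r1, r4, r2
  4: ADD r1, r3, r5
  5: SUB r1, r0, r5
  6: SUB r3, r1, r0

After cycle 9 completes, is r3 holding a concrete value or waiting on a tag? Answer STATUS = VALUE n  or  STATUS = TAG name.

STATUS = TAG Add2

cycle 1: issue SUB r0<-Add1 // r0:Add1,r1:6,r2:6,r3:6,r4:4,r5:2
cycle 2: issue SUB r0<-Add2 // r0:Add2,r1:6,r2:6,r3:6,r4:4,r5:2
cycle 3: CDB Add1=3; issue ADD r5<-Add1 // r0:Add2,r1:6,r2:6,r3:6,r4:4,r5:Add1
cycle 4: stall // r0:Add2,r1:6,r2:6,r3:6,r4:4,r5:Add1
cycle 5: CDB Add1=12; issue SUB r1<-Add1 // r0:Add2,r1:Add1,r2:6,r3:6,r4:4,r5:12
cycle 6: CDB Add2=-3; issue ADD r1<-Add2 // r0:-3,r1:Add2,r2:6,r3:6,r4:4,r5:12
cycle 7: CDB Add1=-2; issue SUB r1<-Add1 // r0:-3,r1:Add1,r2:6,r3:6,r4:4,r5:12
cycle 8: CDB Add2=18; issue SUB r3<-Add2 // r0:-3,r1:Add1,r2:6,r3:Add2,r4:4,r5:12
cycle 9: CDB Add1=-15 // r0:-3,r1:-15,r2:6,r3:Add2,r4:4,r5:12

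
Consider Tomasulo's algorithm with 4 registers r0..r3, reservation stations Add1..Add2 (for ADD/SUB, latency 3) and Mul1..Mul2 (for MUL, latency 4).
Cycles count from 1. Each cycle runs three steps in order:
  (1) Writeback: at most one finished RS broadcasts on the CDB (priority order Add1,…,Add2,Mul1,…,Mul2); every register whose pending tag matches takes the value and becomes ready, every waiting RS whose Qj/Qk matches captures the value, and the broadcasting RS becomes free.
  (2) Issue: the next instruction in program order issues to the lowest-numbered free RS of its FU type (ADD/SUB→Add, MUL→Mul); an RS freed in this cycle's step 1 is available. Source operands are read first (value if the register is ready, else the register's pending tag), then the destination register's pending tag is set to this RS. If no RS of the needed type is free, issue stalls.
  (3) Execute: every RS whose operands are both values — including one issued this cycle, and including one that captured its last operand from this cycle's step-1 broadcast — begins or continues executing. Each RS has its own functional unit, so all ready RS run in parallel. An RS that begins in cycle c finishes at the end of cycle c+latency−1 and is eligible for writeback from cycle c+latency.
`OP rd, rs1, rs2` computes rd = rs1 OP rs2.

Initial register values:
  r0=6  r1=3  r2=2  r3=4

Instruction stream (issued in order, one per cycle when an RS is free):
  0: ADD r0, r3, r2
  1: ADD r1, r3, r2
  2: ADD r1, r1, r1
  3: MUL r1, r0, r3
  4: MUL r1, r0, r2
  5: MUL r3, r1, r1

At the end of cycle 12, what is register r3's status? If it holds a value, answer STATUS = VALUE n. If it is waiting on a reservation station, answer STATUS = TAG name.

STATUS = TAG Mul1

cycle 1: issue ADD r0<-Add1 // r0:Add1,r1:3,r2:2,r3:4
cycle 2: issue ADD r1<-Add2 // r0:Add1,r1:Add2,r2:2,r3:4
cycle 3: stall // r0:Add1,r1:Add2,r2:2,r3:4
cycle 4: CDB Add1=6; issue ADD r1<-Add1 // r0:6,r1:Add1,r2:2,r3:4
cycle 5: CDB Add2=6; issue MUL r1<-Mul1 // r0:6,r1:Mul1,r2:2,r3:4
cycle 6: issue MUL r1<-Mul2 // r0:6,r1:Mul2,r2:2,r3:4
cycle 7: stall // r0:6,r1:Mul2,r2:2,r3:4
cycle 8: CDB Add1=12; stall // r0:6,r1:Mul2,r2:2,r3:4
cycle 9: CDB Mul1=24; issue MUL r3<-Mul1 // r0:6,r1:Mul2,r2:2,r3:Mul1
cycle 10: CDB Mul2=12 // r0:6,r1:12,r2:2,r3:Mul1
cycle 11: - // r0:6,r1:12,r2:2,r3:Mul1
cycle 12: - // r0:6,r1:12,r2:2,r3:Mul1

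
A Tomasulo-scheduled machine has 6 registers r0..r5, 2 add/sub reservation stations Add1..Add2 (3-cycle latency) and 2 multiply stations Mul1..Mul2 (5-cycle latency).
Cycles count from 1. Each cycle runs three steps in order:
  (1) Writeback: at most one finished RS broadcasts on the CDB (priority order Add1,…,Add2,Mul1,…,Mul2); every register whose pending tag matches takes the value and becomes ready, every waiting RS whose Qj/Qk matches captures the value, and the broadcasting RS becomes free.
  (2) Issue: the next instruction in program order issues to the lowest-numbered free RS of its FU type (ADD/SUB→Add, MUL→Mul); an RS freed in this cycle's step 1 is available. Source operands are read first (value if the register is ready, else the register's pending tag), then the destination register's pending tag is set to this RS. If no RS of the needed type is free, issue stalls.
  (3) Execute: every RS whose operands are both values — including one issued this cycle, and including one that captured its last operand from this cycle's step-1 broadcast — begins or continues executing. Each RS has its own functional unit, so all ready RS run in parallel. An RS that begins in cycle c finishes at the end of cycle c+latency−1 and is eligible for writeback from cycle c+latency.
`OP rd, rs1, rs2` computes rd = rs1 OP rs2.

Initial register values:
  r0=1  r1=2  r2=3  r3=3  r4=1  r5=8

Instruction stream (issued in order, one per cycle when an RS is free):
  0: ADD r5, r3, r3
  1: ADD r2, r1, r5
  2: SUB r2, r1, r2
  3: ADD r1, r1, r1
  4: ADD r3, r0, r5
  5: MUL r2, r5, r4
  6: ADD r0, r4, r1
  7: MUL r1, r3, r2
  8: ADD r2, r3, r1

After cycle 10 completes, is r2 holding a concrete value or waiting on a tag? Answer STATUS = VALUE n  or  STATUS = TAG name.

c1: issue ADD r5<-Add1 | r0:1,r1:2,r2:3,r3:3,r4:1,r5:Add1
c2: issue ADD r2<-Add2 | r0:1,r1:2,r2:Add2,r3:3,r4:1,r5:Add1
c3: stall | r0:1,r1:2,r2:Add2,r3:3,r4:1,r5:Add1
c4: CDB Add1=6; issue SUB r2<-Add1 | r0:1,r1:2,r2:Add1,r3:3,r4:1,r5:6
c5: stall | r0:1,r1:2,r2:Add1,r3:3,r4:1,r5:6
c6: stall | r0:1,r1:2,r2:Add1,r3:3,r4:1,r5:6
c7: CDB Add2=8; issue ADD r1<-Add2 | r0:1,r1:Add2,r2:Add1,r3:3,r4:1,r5:6
c8: stall | r0:1,r1:Add2,r2:Add1,r3:3,r4:1,r5:6
c9: stall | r0:1,r1:Add2,r2:Add1,r3:3,r4:1,r5:6
c10: CDB Add1=-6; issue ADD r3<-Add1 | r0:1,r1:Add2,r2:-6,r3:Add1,r4:1,r5:6

STATUS = VALUE -6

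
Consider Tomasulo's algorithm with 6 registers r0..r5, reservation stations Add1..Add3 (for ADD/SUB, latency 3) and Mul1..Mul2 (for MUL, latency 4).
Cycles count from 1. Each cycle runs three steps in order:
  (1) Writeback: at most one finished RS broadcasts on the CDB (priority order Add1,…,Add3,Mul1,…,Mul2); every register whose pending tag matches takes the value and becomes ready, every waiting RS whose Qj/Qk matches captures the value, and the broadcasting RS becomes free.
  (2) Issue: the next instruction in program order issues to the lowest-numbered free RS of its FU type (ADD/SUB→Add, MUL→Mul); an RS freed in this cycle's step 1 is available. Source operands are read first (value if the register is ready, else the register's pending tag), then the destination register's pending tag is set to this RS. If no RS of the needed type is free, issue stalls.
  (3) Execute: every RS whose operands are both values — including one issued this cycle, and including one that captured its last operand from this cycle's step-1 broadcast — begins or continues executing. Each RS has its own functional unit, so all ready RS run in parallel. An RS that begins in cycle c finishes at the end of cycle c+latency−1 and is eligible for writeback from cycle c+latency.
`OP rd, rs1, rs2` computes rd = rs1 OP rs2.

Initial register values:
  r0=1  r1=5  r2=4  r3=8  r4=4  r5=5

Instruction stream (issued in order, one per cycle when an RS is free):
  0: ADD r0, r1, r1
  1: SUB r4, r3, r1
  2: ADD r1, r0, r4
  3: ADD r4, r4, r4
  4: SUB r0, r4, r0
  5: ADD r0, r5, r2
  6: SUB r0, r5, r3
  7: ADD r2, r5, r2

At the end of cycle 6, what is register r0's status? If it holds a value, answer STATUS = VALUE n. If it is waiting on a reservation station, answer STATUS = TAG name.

STATUS = TAG Add2

  c1: issue ADD r0<-Add1  regs: r0:Add1,r1:5,r2:4,r3:8,r4:4,r5:5
  c2: issue SUB r4<-Add2  regs: r0:Add1,r1:5,r2:4,r3:8,r4:Add2,r5:5
  c3: issue ADD r1<-Add3  regs: r0:Add1,r1:Add3,r2:4,r3:8,r4:Add2,r5:5
  c4: CDB Add1=10; issue ADD r4<-Add1  regs: r0:10,r1:Add3,r2:4,r3:8,r4:Add1,r5:5
  c5: CDB Add2=3; issue SUB r0<-Add2  regs: r0:Add2,r1:Add3,r2:4,r3:8,r4:Add1,r5:5
  c6: stall  regs: r0:Add2,r1:Add3,r2:4,r3:8,r4:Add1,r5:5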